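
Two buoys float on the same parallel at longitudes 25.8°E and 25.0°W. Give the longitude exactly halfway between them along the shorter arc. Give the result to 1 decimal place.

Signed shortest Δλ from +25.8° to -25.0° is -50.8°.
Midpoint longitude = +25.8° + (-50.8°)/2 = +25.8° − 25.4° = +0.4°.

0.4°E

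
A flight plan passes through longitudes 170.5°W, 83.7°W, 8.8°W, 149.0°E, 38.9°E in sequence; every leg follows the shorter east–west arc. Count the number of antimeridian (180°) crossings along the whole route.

Leg 1: -170.5° → -83.7°, shortest Δλ = 86.8° (east) — does not cross 180°.
Leg 2: -83.7° → -8.8°, shortest Δλ = 74.9° (east) — does not cross 180°.
Leg 3: -8.8° → +149.0°, shortest Δλ = 157.8° (east) — does not cross 180°.
Leg 4: +149.0° → +38.9°, shortest Δλ = -110.1° (west) — does not cross 180°.
Total crossings: 0.

0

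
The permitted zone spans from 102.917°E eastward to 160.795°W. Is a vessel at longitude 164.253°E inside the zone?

Yes

Band width going east from +102.917° to -160.795°: ((-160.795 − 102.917) mod 360) = 96.288°.
Offset of +164.253° east of the west edge: ((164.253 − 102.917) mod 360) = 61.336°.
61.336° ≤ 96.288° ⇒ inside.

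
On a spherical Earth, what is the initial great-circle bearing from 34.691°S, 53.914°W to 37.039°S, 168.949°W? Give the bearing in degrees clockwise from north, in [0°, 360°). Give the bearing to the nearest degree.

226°

Δλ = -168.949 − -53.914 = -115.035°.
θ = atan2( sin Δλ · cos φ₂ , cos φ₁ · sin φ₂ − sin φ₁ · cos φ₂ · cos Δλ )
  = atan2(-0.72323, -0.68753) = -133.550° → normalised to [0°, 360°): 226.450°.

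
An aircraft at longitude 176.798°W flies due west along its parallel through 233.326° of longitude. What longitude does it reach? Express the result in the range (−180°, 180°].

Start at -176.798°; shift −233.326° → -410.124°.
-410.124° lies outside (−180°, 180°]; add 360° → -50.124°.

50.124°W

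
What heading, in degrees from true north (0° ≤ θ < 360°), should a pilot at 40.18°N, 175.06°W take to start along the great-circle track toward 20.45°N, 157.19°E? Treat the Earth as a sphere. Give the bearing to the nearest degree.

238°

Δλ = 157.19 − -175.06 = 332.25°; wrapped into (−180°, 180°]: -27.75°.
θ = atan2( sin Δλ · cos φ₂ , cos φ₁ · sin φ₂ − sin φ₁ · cos φ₂ · cos Δλ )
  = atan2(-0.43627, -0.26806) = -121.568° → normalised to [0°, 360°): 238.432°.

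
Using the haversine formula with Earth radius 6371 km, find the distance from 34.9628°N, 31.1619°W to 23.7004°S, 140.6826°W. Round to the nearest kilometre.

13205 km

Δλ = -140.6826 − -31.1619 = -109.5207°.
Δφ = -23.7004 − 34.9628 = -58.6632°.
a = sin²(Δφ/2) + cos φ₁ · cos φ₂ · sin²(Δλ/2) = 0.740542.
c = 2·atan2(√a, √(1−a)) = 2.07269 rad → d = 6371·c ≈ 13205.09 km.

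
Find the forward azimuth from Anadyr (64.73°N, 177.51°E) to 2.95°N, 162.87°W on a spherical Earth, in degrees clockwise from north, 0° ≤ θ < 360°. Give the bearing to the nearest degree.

158°

Δλ = -162.87 − 177.51 = -340.38°; wrapped into (−180°, 180°]: 19.62°.
θ = atan2( sin Δλ · cos φ₂ , cos φ₁ · sin φ₂ − sin φ₁ · cos φ₂ · cos Δλ )
  = atan2(0.33534, -0.82870) = 157.969° → normalised to [0°, 360°): 157.969°.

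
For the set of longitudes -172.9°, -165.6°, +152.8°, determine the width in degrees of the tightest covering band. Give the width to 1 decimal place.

41.6°

Sort the longitudes: -172.9°, -165.6°, +152.8°.
Eastward gaps between consecutive values (wrapping around): 7.3°, 318.4°, 34.3°.
Largest gap = 318.4° ⇒ minimal covering band is its complement: 360° − 318.4° = 41.6°.
Band runs from +152.8° eastward to -165.6°, crossing the antimeridian.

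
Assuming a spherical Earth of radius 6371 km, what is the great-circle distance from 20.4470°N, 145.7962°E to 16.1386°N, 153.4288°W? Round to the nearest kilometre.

Δλ = -153.4288 − 145.7962 = -299.2250°; wrapped into (−180°, 180°]: 60.7750°.
Δφ = 16.1386 − 20.4470 = -4.3084°.
a = sin²(Δφ/2) + cos φ₁ · cos φ₂ · sin²(Δλ/2) = 0.231723.
c = 2·atan2(√a, √(1−a)) = 1.00445 rad → d = 6371·c ≈ 6399.34 km.

6399 km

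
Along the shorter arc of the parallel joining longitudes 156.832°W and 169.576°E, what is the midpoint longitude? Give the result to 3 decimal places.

173.628°W

Signed shortest Δλ from -156.832° to +169.576° is -33.592°.
Midpoint longitude = -156.832° + (-33.592°)/2 = -156.832° − 16.796° = -173.628°.
(The naïve average (-156.832 + +169.576)/2 = 6.372° is on the wrong side of the globe.)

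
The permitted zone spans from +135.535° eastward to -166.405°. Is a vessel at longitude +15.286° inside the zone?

No

Band width going east from +135.535° to -166.405°: ((-166.405 − 135.535) mod 360) = 58.060°.
Offset of +15.286° east of the west edge: ((15.286 − 135.535) mod 360) = 239.751°.
239.751° > 58.060° ⇒ outside.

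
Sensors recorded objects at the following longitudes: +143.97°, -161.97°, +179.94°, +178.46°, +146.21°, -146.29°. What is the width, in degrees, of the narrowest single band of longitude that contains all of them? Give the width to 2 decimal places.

Sort the longitudes: -161.97°, -146.29°, +143.97°, +146.21°, +178.46°, +179.94°.
Eastward gaps between consecutive values (wrapping around): 15.68°, 290.26°, 2.24°, 32.25°, 1.48°, 18.09°.
Largest gap = 290.26° ⇒ minimal covering band is its complement: 360° − 290.26° = 69.74°.
Band runs from +143.97° eastward to -146.29°, crossing the antimeridian.

69.74°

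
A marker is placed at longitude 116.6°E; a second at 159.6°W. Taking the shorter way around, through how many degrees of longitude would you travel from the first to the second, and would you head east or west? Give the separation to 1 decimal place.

Raw difference: -159.6 − 116.6 = -276.2°.
Normalise into (−180°, 180°]: -276.2° + 360° = 83.8°.
Positive ⇒ the second point lies to the east; separation 83.8°.

83.8° east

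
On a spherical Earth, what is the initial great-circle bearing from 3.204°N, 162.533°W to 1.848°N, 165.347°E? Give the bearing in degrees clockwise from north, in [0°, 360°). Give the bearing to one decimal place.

Δλ = 165.347 − -162.533 = 327.880°; wrapped into (−180°, 180°]: -32.120°.
θ = atan2( sin Δλ · cos φ₂ , cos φ₁ · sin φ₂ − sin φ₁ · cos φ₂ · cos Δλ )
  = atan2(-0.53142, -0.01511) = -91.629° → normalised to [0°, 360°): 268.371°.

268.4°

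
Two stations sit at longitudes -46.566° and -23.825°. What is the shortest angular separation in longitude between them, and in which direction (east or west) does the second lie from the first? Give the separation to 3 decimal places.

22.741° east

Raw difference: -23.825 − -46.566 = 22.741°.
Normalise into (−180°, 180°]: 22.741° stays 22.741°.
Positive ⇒ the second point lies to the east; separation 22.741°.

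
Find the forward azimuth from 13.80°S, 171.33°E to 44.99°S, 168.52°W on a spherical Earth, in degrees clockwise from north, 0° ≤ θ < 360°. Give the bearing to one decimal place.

155.2°

Δλ = -168.52 − 171.33 = -339.85°; wrapped into (−180°, 180°]: 20.15°.
θ = atan2( sin Δλ · cos φ₂ , cos φ₁ · sin φ₂ − sin φ₁ · cos φ₂ · cos Δλ )
  = atan2(0.24363, -0.52820) = 155.239° → normalised to [0°, 360°): 155.239°.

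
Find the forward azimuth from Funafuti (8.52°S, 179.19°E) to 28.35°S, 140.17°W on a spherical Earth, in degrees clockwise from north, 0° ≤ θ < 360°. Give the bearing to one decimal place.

122.9°

Δλ = -140.17 − 179.19 = -319.36°; wrapped into (−180°, 180°]: 40.64°.
θ = atan2( sin Δλ · cos φ₂ , cos φ₁ · sin φ₂ − sin φ₁ · cos φ₂ · cos Δλ )
  = atan2(0.57319, -0.37068) = 122.890° → normalised to [0°, 360°): 122.890°.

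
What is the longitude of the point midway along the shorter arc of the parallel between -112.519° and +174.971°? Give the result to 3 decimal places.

-148.774°

Signed shortest Δλ from -112.519° to +174.971° is -72.510°.
Midpoint longitude = -112.519° + (-72.510°)/2 = -112.519° − 36.255° = -148.774°.
(The naïve average (-112.519 + +174.971)/2 = 31.226° is on the wrong side of the globe.)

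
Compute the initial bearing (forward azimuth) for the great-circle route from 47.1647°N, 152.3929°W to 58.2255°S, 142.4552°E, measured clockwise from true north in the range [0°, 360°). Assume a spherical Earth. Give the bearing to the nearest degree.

Δλ = 142.4552 − -152.3929 = 294.8481°; wrapped into (−180°, 180°]: -65.1519°.
θ = atan2( sin Δλ · cos φ₂ , cos φ₁ · sin φ₂ − sin φ₁ · cos φ₂ · cos Δλ )
  = atan2(-0.47783, -0.74026) = -147.158° → normalised to [0°, 360°): 212.842°.

213°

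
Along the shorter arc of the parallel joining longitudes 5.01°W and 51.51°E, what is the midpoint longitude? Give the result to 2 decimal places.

23.25°E

Signed shortest Δλ from -5.01° to +51.51° is +56.52°.
Midpoint longitude = -5.01° + (+56.52°)/2 = -5.01° + 28.26° = +23.25°.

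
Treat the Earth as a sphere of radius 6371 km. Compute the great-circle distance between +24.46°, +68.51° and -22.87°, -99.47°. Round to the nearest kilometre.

Δλ = -99.47 − 68.51 = -167.98°.
Δφ = -22.87 − 24.46 = -47.33°.
a = sin²(Δφ/2) + cos φ₁ · cos φ₂ · sin²(Δλ/2) = 0.990613.
c = 2·atan2(√a, √(1−a)) = 2.94752 rad → d = 6371·c ≈ 18778.64 km.

18779 km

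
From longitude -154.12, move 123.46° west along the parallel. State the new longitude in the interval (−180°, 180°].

Start at -154.12°; shift −123.46° → -277.58°.
-277.58° lies outside (−180°, 180°]; add 360° → +82.42°.

+82.42°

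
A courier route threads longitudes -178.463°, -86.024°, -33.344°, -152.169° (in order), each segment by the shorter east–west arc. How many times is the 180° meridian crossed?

0

Leg 1: -178.463° → -86.024°, shortest Δλ = 92.439° (east) — does not cross 180°.
Leg 2: -86.024° → -33.344°, shortest Δλ = 52.68° (east) — does not cross 180°.
Leg 3: -33.344° → -152.169°, shortest Δλ = -118.825° (west) — does not cross 180°.
Total crossings: 0.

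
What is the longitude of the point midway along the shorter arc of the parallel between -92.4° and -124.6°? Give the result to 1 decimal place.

Signed shortest Δλ from -92.4° to -124.6° is -32.2°.
Midpoint longitude = -92.4° + (-32.2°)/2 = -92.4° − 16.1° = -108.5°.

-108.5°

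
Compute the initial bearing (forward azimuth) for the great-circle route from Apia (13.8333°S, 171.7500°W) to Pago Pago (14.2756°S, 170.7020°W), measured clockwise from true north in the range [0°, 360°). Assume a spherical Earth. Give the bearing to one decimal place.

Δλ = -170.7020 − -171.7500 = 1.0480°.
θ = atan2( sin Δλ · cos φ₂ , cos φ₁ · sin φ₂ − sin φ₁ · cos φ₂ · cos Δλ )
  = atan2(0.01773, -0.00776) = 113.639° → normalised to [0°, 360°): 113.639°.

113.6°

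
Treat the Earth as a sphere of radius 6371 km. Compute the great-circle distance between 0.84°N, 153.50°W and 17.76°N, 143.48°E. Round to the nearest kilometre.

7130 km

Δλ = 143.48 − -153.50 = 296.98°; wrapped into (−180°, 180°]: -63.02°.
Δφ = 17.76 − 0.84 = 16.92°.
a = sin²(Δφ/2) + cos φ₁ · cos φ₂ · sin²(Δλ/2) = 0.281758.
c = 2·atan2(√a, √(1−a)) = 1.11911 rad → d = 6371·c ≈ 7129.85 km.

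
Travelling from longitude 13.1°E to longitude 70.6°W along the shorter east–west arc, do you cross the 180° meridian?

Signed shortest Δλ = ((-70.6 − 13.1 + 180) mod 360) − 180 = -83.7°.
Going west by 83.7° from +13.1° reaches -70.6° without touching 180°.

No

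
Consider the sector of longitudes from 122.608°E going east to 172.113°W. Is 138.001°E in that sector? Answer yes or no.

Yes

Band width going east from +122.608° to -172.113°: ((-172.113 − 122.608) mod 360) = 65.279°.
Offset of +138.001° east of the west edge: ((138.001 − 122.608) mod 360) = 15.393°.
15.393° ≤ 65.279° ⇒ inside.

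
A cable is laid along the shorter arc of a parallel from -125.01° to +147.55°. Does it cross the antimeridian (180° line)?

Yes

Naïve |147.55 − -125.01| = 272.56° > 180°, so the shorter arc goes the other way round — across 180°.
Signed shortest Δλ = ((147.55 − -125.01 + 180) mod 360) − 180 = -87.44°.
Going west by 87.44° from -125.01° passes through 180° before reaching +147.55°.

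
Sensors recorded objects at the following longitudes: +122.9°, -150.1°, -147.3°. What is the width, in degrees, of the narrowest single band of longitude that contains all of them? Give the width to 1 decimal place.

Sort the longitudes: -150.1°, -147.3°, +122.9°.
Eastward gaps between consecutive values (wrapping around): 2.8°, 270.2°, 87.0°.
Largest gap = 270.2° ⇒ minimal covering band is its complement: 360° − 270.2° = 89.8°.
Band runs from +122.9° eastward to -147.3°, crossing the antimeridian.

89.8°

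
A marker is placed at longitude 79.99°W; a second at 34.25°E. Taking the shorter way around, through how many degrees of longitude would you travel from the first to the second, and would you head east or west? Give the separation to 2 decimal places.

114.24° east

Raw difference: 34.25 − -79.99 = 114.24°.
Normalise into (−180°, 180°]: 114.24° stays 114.24°.
Positive ⇒ the second point lies to the east; separation 114.24°.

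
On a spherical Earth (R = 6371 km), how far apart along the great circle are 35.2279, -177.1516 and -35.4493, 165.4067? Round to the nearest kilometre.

8064 km

Δλ = 165.4067 − -177.1516 = 342.5583°; wrapped into (−180°, 180°]: -17.4417°.
Δφ = -35.4493 − 35.2279 = -70.6772°.
a = sin²(Δφ/2) + cos φ₁ · cos φ₂ · sin²(Δλ/2) = 0.349853.
c = 2·atan2(√a, √(1−a)) = 1.26579 rad → d = 6371·c ≈ 8064.38 km.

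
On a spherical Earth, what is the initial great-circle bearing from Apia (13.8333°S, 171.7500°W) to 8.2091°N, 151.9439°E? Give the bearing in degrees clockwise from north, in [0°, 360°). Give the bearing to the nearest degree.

299°

Δλ = 151.9439 − -171.7500 = 323.6939°; wrapped into (−180°, 180°]: -36.3061°.
θ = atan2( sin Δλ · cos φ₂ , cos φ₁ · sin φ₂ − sin φ₁ · cos φ₂ · cos Δλ )
  = atan2(-0.58603, 0.32935) = -60.664° → normalised to [0°, 360°): 299.336°.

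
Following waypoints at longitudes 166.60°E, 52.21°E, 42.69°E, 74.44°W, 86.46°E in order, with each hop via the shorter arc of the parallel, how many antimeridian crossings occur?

0

Leg 1: +166.60° → +52.21°, shortest Δλ = -114.39° (west) — does not cross 180°.
Leg 2: +52.21° → +42.69°, shortest Δλ = -9.52° (west) — does not cross 180°.
Leg 3: +42.69° → -74.44°, shortest Δλ = -117.13° (west) — does not cross 180°.
Leg 4: -74.44° → +86.46°, shortest Δλ = 160.9° (east) — does not cross 180°.
Total crossings: 0.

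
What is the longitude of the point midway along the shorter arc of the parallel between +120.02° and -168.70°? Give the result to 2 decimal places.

Signed shortest Δλ from +120.02° to -168.70° is +71.28°.
Midpoint longitude = +120.02° + (+71.28°)/2 = +120.02° + 35.64° = +155.66°.
(The naïve average (+120.02 + -168.70)/2 = -24.34° is on the wrong side of the globe.)

+155.66°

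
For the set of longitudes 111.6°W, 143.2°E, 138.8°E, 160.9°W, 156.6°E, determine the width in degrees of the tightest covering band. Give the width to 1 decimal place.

Sort the longitudes: -160.9°, -111.6°, +138.8°, +143.2°, +156.6°.
Eastward gaps between consecutive values (wrapping around): 49.3°, 250.4°, 4.4°, 13.4°, 42.5°.
Largest gap = 250.4° ⇒ minimal covering band is its complement: 360° − 250.4° = 109.6°.
Band runs from +138.8° eastward to -111.6°, crossing the antimeridian.

109.6°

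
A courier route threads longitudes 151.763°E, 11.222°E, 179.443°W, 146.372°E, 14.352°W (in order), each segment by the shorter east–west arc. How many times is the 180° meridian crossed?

2

Leg 1: +151.763° → +11.222°, shortest Δλ = -140.541° (west) — does not cross 180°.
Leg 2: +11.222° → -179.443°, shortest Δλ = 169.335° (east) — crosses 180°.
Leg 3: -179.443° → +146.372°, shortest Δλ = -34.185° (west) — crosses 180°.
Leg 4: +146.372° → -14.352°, shortest Δλ = -160.724° (west) — does not cross 180°.
Total crossings: 2.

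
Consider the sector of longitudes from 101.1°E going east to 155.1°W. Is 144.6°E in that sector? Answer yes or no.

Band width going east from +101.1° to -155.1°: ((-155.1 − 101.1) mod 360) = 103.8°.
Offset of +144.6° east of the west edge: ((144.6 − 101.1) mod 360) = 43.5°.
43.5° ≤ 103.8° ⇒ inside.

Yes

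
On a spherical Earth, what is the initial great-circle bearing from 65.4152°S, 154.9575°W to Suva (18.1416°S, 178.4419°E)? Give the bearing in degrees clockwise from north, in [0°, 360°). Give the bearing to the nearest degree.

327°

Δλ = 178.4419 − -154.9575 = 333.3994°; wrapped into (−180°, 180°]: -26.6006°.
θ = atan2( sin Δλ · cos φ₂ , cos φ₁ · sin φ₂ − sin φ₁ · cos φ₂ · cos Δλ )
  = atan2(-0.42551, 0.64313) = -33.489° → normalised to [0°, 360°): 326.511°.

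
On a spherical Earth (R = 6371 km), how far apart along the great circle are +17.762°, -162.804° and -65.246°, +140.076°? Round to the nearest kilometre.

10394 km

Δλ = 140.076 − -162.804 = 302.880°; wrapped into (−180°, 180°]: -57.120°.
Δφ = -65.246 − 17.762 = -83.008°.
a = sin²(Δφ/2) + cos φ₁ · cos φ₂ · sin²(Δλ/2) = 0.530276.
c = 2·atan2(√a, √(1−a)) = 1.63138 rad → d = 6371·c ≈ 10393.55 km.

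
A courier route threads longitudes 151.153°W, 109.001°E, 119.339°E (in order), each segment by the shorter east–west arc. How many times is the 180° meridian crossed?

1

Leg 1: -151.153° → +109.001°, shortest Δλ = -99.846° (west) — crosses 180°.
Leg 2: +109.001° → +119.339°, shortest Δλ = 10.338° (east) — does not cross 180°.
Total crossings: 1.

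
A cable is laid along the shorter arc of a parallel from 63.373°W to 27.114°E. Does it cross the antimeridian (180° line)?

Signed shortest Δλ = ((27.114 − -63.373 + 180) mod 360) − 180 = 90.487°.
Going east by 90.487° from -63.373° reaches +27.114° without touching 180°.

No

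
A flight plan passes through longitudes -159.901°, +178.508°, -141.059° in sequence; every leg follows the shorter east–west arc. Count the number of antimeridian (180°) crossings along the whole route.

Leg 1: -159.901° → +178.508°, shortest Δλ = -21.591° (west) — crosses 180°.
Leg 2: +178.508° → -141.059°, shortest Δλ = 40.433° (east) — crosses 180°.
Total crossings: 2.

2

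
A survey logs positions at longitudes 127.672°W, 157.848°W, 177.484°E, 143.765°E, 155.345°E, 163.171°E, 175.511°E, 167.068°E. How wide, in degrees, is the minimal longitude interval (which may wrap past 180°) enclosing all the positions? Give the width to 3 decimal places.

Sort the longitudes: -157.848°, -127.672°, +143.765°, +155.345°, +163.171°, +167.068°, +175.511°, +177.484°.
Eastward gaps between consecutive values (wrapping around): 30.176°, 271.437°, 11.580°, 7.826°, 3.897°, 8.443°, 1.973°, 24.668°.
Largest gap = 271.437° ⇒ minimal covering band is its complement: 360° − 271.437° = 88.563°.
Band runs from +143.765° eastward to -127.672°, crossing the antimeridian.

88.563°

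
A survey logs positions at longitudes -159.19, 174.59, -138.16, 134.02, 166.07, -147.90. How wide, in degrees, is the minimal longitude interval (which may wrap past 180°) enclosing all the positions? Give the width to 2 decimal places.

87.82°

Sort the longitudes: -159.19°, -147.90°, -138.16°, +134.02°, +166.07°, +174.59°.
Eastward gaps between consecutive values (wrapping around): 11.29°, 9.74°, 272.18°, 32.05°, 8.52°, 26.22°.
Largest gap = 272.18° ⇒ minimal covering band is its complement: 360° − 272.18° = 87.82°.
Band runs from +134.02° eastward to -138.16°, crossing the antimeridian.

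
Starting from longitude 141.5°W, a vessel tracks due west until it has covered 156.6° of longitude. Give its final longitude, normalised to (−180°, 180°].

61.9°E

Start at -141.5°; shift −156.6° → -298.1°.
-298.1° lies outside (−180°, 180°]; add 360° → +61.9°.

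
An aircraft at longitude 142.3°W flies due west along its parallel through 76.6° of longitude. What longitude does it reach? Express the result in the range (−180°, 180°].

141.1°E

Start at -142.3°; shift −76.6° → -218.9°.
-218.9° lies outside (−180°, 180°]; add 360° → +141.1°.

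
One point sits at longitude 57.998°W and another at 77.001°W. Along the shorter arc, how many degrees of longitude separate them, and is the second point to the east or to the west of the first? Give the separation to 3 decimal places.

Raw difference: -77.001 − -57.998 = -19.003°.
Normalise into (−180°, 180°]: -19.003° stays -19.003°.
Negative ⇒ the second point lies to the west; separation 19.003°.

19.003° west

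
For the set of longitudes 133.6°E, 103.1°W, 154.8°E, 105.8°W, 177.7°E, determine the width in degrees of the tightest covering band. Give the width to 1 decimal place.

123.3°

Sort the longitudes: -105.8°, -103.1°, +133.6°, +154.8°, +177.7°.
Eastward gaps between consecutive values (wrapping around): 2.7°, 236.7°, 21.2°, 22.9°, 76.5°.
Largest gap = 236.7° ⇒ minimal covering band is its complement: 360° − 236.7° = 123.3°.
Band runs from +133.6° eastward to -103.1°, crossing the antimeridian.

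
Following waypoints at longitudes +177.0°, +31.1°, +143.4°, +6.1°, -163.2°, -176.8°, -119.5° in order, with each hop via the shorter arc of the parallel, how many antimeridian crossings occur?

Leg 1: +177.0° → +31.1°, shortest Δλ = -145.9° (west) — does not cross 180°.
Leg 2: +31.1° → +143.4°, shortest Δλ = 112.3° (east) — does not cross 180°.
Leg 3: +143.4° → +6.1°, shortest Δλ = -137.3° (west) — does not cross 180°.
Leg 4: +6.1° → -163.2°, shortest Δλ = -169.3° (west) — does not cross 180°.
Leg 5: -163.2° → -176.8°, shortest Δλ = -13.6° (west) — does not cross 180°.
Leg 6: -176.8° → -119.5°, shortest Δλ = 57.3° (east) — does not cross 180°.
Total crossings: 0.

0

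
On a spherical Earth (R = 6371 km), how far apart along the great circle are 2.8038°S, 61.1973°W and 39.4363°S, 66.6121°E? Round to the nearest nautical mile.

6978 nmi

Δλ = 66.6121 − -61.1973 = 127.8094°.
Δφ = -39.4363 − -2.8038 = -36.6325°.
a = sin²(Δφ/2) + cos φ₁ · cos φ₂ · sin²(Δλ/2) = 0.720914.
c = 2·atan2(√a, √(1−a)) = 2.02843 rad → d = 6371·c ≈ 12923.14 km ≈ 6977.94 nmi.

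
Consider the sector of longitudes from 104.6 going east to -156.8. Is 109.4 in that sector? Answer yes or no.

Yes

Band width going east from +104.6° to -156.8°: ((-156.8 − 104.6) mod 360) = 98.6°.
Offset of +109.4° east of the west edge: ((109.4 − 104.6) mod 360) = 4.8°.
4.8° ≤ 98.6° ⇒ inside.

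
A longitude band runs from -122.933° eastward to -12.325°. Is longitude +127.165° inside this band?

Band width going east from -122.933° to -12.325°: ((-12.325 − -122.933) mod 360) = 110.608°.
Offset of +127.165° east of the west edge: ((127.165 − -122.933) mod 360) = 250.098°.
250.098° > 110.608° ⇒ outside.

No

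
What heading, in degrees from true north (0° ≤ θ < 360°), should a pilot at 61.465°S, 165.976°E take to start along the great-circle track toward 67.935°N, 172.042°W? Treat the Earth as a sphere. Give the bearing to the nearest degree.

Δλ = -172.042 − 165.976 = -338.018°; wrapped into (−180°, 180°]: 21.982°.
θ = atan2( sin Δλ · cos φ₂ , cos φ₁ · sin φ₂ − sin φ₁ · cos φ₂ · cos Δλ )
  = atan2(0.14061, 0.74874) = 10.636° → normalised to [0°, 360°): 10.636°.

11°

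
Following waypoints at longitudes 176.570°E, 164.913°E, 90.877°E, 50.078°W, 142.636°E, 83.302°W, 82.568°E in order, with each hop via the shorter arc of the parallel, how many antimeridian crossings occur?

Leg 1: +176.570° → +164.913°, shortest Δλ = -11.657° (west) — does not cross 180°.
Leg 2: +164.913° → +90.877°, shortest Δλ = -74.036° (west) — does not cross 180°.
Leg 3: +90.877° → -50.078°, shortest Δλ = -140.955° (west) — does not cross 180°.
Leg 4: -50.078° → +142.636°, shortest Δλ = -167.286° (west) — crosses 180°.
Leg 5: +142.636° → -83.302°, shortest Δλ = 134.062° (east) — crosses 180°.
Leg 6: -83.302° → +82.568°, shortest Δλ = 165.87° (east) — does not cross 180°.
Total crossings: 2.

2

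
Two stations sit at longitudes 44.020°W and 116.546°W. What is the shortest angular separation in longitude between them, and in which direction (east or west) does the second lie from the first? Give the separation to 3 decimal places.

72.526° west

Raw difference: -116.546 − -44.020 = -72.526°.
Normalise into (−180°, 180°]: -72.526° stays -72.526°.
Negative ⇒ the second point lies to the west; separation 72.526°.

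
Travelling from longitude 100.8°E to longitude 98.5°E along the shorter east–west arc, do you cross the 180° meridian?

Signed shortest Δλ = ((98.5 − 100.8 + 180) mod 360) − 180 = -2.3°.
Going west by 2.3° from +100.8° reaches +98.5° without touching 180°.

No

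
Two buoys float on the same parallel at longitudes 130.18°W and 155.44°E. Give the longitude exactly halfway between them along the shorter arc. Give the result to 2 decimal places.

Signed shortest Δλ from -130.18° to +155.44° is -74.38°.
Midpoint longitude = -130.18° + (-74.38°)/2 = -130.18° − 37.19° = -167.37°.
(The naïve average (-130.18 + +155.44)/2 = 12.63° is on the wrong side of the globe.)

167.37°W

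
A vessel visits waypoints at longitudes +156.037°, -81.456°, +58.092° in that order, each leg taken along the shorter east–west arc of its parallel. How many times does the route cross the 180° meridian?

Leg 1: +156.037° → -81.456°, shortest Δλ = 122.507° (east) — crosses 180°.
Leg 2: -81.456° → +58.092°, shortest Δλ = 139.548° (east) — does not cross 180°.
Total crossings: 1.

1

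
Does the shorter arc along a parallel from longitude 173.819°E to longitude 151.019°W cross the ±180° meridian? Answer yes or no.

Naïve |-151.019 − 173.819| = 324.838° > 180°, so the shorter arc goes the other way round — across 180°.
Signed shortest Δλ = ((-151.019 − 173.819 + 180) mod 360) − 180 = 35.162°.
Going east by 35.162° from +173.819° passes through 180° before reaching -151.019°.

Yes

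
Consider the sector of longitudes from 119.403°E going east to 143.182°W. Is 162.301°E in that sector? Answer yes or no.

Band width going east from +119.403° to -143.182°: ((-143.182 − 119.403) mod 360) = 97.415°.
Offset of +162.301° east of the west edge: ((162.301 − 119.403) mod 360) = 42.898°.
42.898° ≤ 97.415° ⇒ inside.

Yes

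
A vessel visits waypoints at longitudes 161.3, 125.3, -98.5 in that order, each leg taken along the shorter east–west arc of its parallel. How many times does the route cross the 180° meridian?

Leg 1: +161.3° → +125.3°, shortest Δλ = -36.0° (west) — does not cross 180°.
Leg 2: +125.3° → -98.5°, shortest Δλ = 136.2° (east) — crosses 180°.
Total crossings: 1.

1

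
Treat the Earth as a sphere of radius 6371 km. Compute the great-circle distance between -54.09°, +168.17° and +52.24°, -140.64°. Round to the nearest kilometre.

Δλ = -140.64 − 168.17 = -308.81°; wrapped into (−180°, 180°]: 51.19°.
Δφ = 52.24 − -54.09 = 106.33°.
a = sin²(Δφ/2) + cos φ₁ · cos φ₂ · sin²(Δλ/2) = 0.707614.
c = 2·atan2(√a, √(1−a)) = 1.99899 rad → d = 6371·c ≈ 12735.56 km.

12736 km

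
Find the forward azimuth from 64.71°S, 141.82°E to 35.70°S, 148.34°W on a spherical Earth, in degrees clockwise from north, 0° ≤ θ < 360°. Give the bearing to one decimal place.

Δλ = -148.34 − 141.82 = -290.16°; wrapped into (−180°, 180°]: 69.84°.
θ = atan2( sin Δλ · cos φ₂ , cos φ₁ · sin φ₂ − sin φ₁ · cos φ₂ · cos Δλ )
  = atan2(0.76233, 0.00377) = 89.717° → normalised to [0°, 360°): 89.717°.

89.7°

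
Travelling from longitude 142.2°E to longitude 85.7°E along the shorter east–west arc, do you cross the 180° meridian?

Signed shortest Δλ = ((85.7 − 142.2 + 180) mod 360) − 180 = -56.5°.
Going west by 56.5° from +142.2° reaches +85.7° without touching 180°.

No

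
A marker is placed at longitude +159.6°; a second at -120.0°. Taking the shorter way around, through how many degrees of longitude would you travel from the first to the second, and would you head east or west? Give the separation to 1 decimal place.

80.4° east

Raw difference: -120.0 − 159.6 = -279.6°.
Normalise into (−180°, 180°]: -279.6° + 360° = 80.4°.
Positive ⇒ the second point lies to the east; separation 80.4°.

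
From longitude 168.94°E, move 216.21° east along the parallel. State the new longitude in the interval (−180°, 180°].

Start at +168.94°; shift +216.21° → +385.15°.
+385.15° lies outside (−180°, 180°]; subtract 360° → +25.15°.

25.15°E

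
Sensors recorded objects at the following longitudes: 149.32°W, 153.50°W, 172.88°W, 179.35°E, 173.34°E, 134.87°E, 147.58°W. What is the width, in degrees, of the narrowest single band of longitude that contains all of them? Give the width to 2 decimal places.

77.55°

Sort the longitudes: -172.88°, -153.50°, -149.32°, -147.58°, +134.87°, +173.34°, +179.35°.
Eastward gaps between consecutive values (wrapping around): 19.38°, 4.18°, 1.74°, 282.45°, 38.47°, 6.01°, 7.77°.
Largest gap = 282.45° ⇒ minimal covering band is its complement: 360° − 282.45° = 77.55°.
Band runs from +134.87° eastward to -147.58°, crossing the antimeridian.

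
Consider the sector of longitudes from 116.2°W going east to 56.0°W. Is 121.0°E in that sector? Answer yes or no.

Band width going east from -116.2° to -56.0°: ((-56.0 − -116.2) mod 360) = 60.2°.
Offset of +121.0° east of the west edge: ((121.0 − -116.2) mod 360) = 237.2°.
237.2° > 60.2° ⇒ outside.

No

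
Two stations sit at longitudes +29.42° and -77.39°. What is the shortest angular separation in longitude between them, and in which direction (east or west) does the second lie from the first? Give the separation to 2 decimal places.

106.81° west

Raw difference: -77.39 − 29.42 = -106.81°.
Normalise into (−180°, 180°]: -106.81° stays -106.81°.
Negative ⇒ the second point lies to the west; separation 106.81°.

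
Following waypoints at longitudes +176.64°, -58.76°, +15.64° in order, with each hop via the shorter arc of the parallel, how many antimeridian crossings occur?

1

Leg 1: +176.64° → -58.76°, shortest Δλ = 124.6° (east) — crosses 180°.
Leg 2: -58.76° → +15.64°, shortest Δλ = 74.4° (east) — does not cross 180°.
Total crossings: 1.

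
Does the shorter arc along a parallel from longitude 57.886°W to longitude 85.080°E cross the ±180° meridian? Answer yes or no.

No

Signed shortest Δλ = ((85.080 − -57.886 + 180) mod 360) − 180 = 142.966°.
Going east by 142.966° from -57.886° reaches +85.080° without touching 180°.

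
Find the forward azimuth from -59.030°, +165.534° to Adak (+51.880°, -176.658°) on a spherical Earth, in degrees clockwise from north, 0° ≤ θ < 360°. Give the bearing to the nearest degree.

12°

Δλ = -176.658 − 165.534 = -342.192°; wrapped into (−180°, 180°]: 17.808°.
θ = atan2( sin Δλ · cos φ₂ , cos φ₁ · sin φ₂ − sin φ₁ · cos φ₂ · cos Δλ )
  = atan2(0.18879, 0.90878) = 11.736° → normalised to [0°, 360°): 11.736°.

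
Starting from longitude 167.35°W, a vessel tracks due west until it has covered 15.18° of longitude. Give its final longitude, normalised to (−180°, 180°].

Start at -167.35°; shift −15.18° → -182.53°.
-182.53° lies outside (−180°, 180°]; add 360° → +177.47°.

177.47°E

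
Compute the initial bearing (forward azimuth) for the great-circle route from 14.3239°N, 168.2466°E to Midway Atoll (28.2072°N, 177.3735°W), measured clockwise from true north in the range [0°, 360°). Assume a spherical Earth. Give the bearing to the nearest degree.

42°

Δλ = -177.3735 − 168.2466 = -345.6201°; wrapped into (−180°, 180°]: 14.3799°.
θ = atan2( sin Δλ · cos φ₂ , cos φ₁ · sin φ₂ − sin φ₁ · cos φ₂ · cos Δλ )
  = atan2(0.21886, 0.24678) = 41.569° → normalised to [0°, 360°): 41.569°.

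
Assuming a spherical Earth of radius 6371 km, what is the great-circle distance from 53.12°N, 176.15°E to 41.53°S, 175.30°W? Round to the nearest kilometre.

10557 km

Δλ = -175.30 − 176.15 = -351.45°; wrapped into (−180°, 180°]: 8.55°.
Δφ = -41.53 − 53.12 = -94.65°.
a = sin²(Δφ/2) + cos φ₁ · cos φ₂ · sin²(Δλ/2) = 0.543031.
c = 2·atan2(√a, √(1−a)) = 1.65696 rad → d = 6371·c ≈ 10556.52 km.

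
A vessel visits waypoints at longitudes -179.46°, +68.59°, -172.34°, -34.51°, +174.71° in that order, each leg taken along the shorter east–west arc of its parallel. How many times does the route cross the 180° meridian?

3

Leg 1: -179.46° → +68.59°, shortest Δλ = -111.95° (west) — crosses 180°.
Leg 2: +68.59° → -172.34°, shortest Δλ = 119.07° (east) — crosses 180°.
Leg 3: -172.34° → -34.51°, shortest Δλ = 137.83° (east) — does not cross 180°.
Leg 4: -34.51° → +174.71°, shortest Δλ = -150.78° (west) — crosses 180°.
Total crossings: 3.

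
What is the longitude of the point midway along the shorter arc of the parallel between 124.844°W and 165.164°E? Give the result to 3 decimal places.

159.840°W

Signed shortest Δλ from -124.844° to +165.164° is -69.992°.
Midpoint longitude = -124.844° + (-69.992°)/2 = -124.844° − 34.996° = -159.840°.
(The naïve average (-124.844 + +165.164)/2 = 20.16° is on the wrong side of the globe.)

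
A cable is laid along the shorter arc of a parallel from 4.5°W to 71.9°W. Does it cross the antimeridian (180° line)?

Signed shortest Δλ = ((-71.9 − -4.5 + 180) mod 360) − 180 = -67.4°.
Going west by 67.4° from -4.5° reaches -71.9° without touching 180°.

No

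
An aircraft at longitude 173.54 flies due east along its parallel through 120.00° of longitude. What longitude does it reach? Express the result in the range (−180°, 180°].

-66.46°

Start at +173.54°; shift +120.00° → +293.54°.
+293.54° lies outside (−180°, 180°]; subtract 360° → -66.46°.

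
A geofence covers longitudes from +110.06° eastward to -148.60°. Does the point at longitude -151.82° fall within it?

Band width going east from +110.06° to -148.60°: ((-148.60 − 110.06) mod 360) = 101.34°.
Offset of -151.82° east of the west edge: ((-151.82 − 110.06) mod 360) = 98.12°.
98.12° ≤ 101.34° ⇒ inside.

Yes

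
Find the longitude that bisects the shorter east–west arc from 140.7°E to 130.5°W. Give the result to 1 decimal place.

Signed shortest Δλ from +140.7° to -130.5° is +88.8°.
Midpoint longitude = +140.7° + (+88.8°)/2 = +140.7° + 44.4° = +185.1°.
Normalise into (−180°, 180°]: -174.9°.
(The naïve average (+140.7 + -130.5)/2 = 5.1° is on the wrong side of the globe.)

174.9°W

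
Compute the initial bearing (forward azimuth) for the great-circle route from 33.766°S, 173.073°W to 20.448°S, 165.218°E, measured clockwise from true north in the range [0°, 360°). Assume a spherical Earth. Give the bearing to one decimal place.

Δλ = 165.218 − -173.073 = 338.291°; wrapped into (−180°, 180°]: -21.709°.
θ = atan2( sin Δλ · cos φ₂ , cos φ₁ · sin φ₂ − sin φ₁ · cos φ₂ · cos Δλ )
  = atan2(-0.34659, 0.19342) = -60.835° → normalised to [0°, 360°): 299.165°.

299.2°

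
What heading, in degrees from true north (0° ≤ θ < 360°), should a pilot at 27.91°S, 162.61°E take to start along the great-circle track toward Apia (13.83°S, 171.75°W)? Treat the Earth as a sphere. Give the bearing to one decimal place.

64.7°

Δλ = -171.75 − 162.61 = -334.36°; wrapped into (−180°, 180°]: 25.64°.
θ = atan2( sin Δλ · cos φ₂ , cos φ₁ · sin φ₂ − sin φ₁ · cos φ₂ · cos Δλ )
  = atan2(0.42017, 0.19852) = 64.710° → normalised to [0°, 360°): 64.710°.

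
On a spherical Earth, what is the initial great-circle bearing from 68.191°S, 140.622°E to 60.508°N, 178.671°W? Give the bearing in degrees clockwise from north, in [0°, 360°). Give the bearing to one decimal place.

Δλ = -178.671 − 140.622 = -319.293°; wrapped into (−180°, 180°]: 40.707°.
θ = atan2( sin Δλ · cos φ₂ , cos φ₁ · sin φ₂ − sin φ₁ · cos φ₂ · cos Δλ )
  = atan2(0.32107, 0.66986) = 25.609° → normalised to [0°, 360°): 25.609°.

25.6°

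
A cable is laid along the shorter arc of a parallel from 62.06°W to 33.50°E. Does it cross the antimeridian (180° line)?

No

Signed shortest Δλ = ((33.50 − -62.06 + 180) mod 360) − 180 = 95.56°.
Going east by 95.56° from -62.06° reaches +33.50° without touching 180°.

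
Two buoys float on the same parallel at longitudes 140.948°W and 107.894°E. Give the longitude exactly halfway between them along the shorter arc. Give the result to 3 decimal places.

163.473°E

Signed shortest Δλ from -140.948° to +107.894° is -111.158°.
Midpoint longitude = -140.948° + (-111.158°)/2 = -140.948° − 55.579° = -196.527°.
Normalise into (−180°, 180°]: +163.473°.
(The naïve average (-140.948 + +107.894)/2 = -16.527° is on the wrong side of the globe.)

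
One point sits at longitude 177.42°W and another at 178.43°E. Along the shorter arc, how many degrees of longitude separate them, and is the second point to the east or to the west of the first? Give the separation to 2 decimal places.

4.15° west

Raw difference: 178.43 − -177.42 = 355.85°.
Normalise into (−180°, 180°]: 355.85° − 360° = -4.15°.
Negative ⇒ the second point lies to the west; separation 4.15°.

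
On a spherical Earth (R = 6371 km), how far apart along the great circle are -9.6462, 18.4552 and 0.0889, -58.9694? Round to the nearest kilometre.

Δλ = -58.9694 − 18.4552 = -77.4246°.
Δφ = 0.0889 − -9.6462 = 9.7351°.
a = sin²(Δφ/2) + cos φ₁ · cos φ₂ · sin²(Δλ/2) = 0.392807.
c = 2·atan2(√a, √(1−a)) = 1.35473 rad → d = 6371·c ≈ 8631.01 km.

8631 km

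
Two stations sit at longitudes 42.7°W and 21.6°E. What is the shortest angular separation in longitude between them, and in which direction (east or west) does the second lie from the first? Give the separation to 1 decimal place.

64.3° east

Raw difference: 21.6 − -42.7 = 64.3°.
Normalise into (−180°, 180°]: 64.3° stays 64.3°.
Positive ⇒ the second point lies to the east; separation 64.3°.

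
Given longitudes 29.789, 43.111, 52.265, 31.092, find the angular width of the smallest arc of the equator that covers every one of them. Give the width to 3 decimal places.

22.476°

Sort the longitudes: +29.789°, +31.092°, +43.111°, +52.265°.
Eastward gaps between consecutive values (wrapping around): 1.303°, 12.019°, 9.154°, 337.524°.
Largest gap = 337.524° ⇒ minimal covering band is its complement: 360° − 337.524° = 22.476°.
Band runs from +29.789° eastward to +52.265°.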